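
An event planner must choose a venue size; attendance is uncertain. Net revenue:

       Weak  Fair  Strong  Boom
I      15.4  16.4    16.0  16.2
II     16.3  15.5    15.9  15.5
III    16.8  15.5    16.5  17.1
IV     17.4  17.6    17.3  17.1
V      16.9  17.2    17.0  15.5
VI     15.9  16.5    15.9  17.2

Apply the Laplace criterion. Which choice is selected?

IV

Row averages: I=16, II=15.8, III=16.475, IV=17.35, V=16.65, VI=16.375
Highest average = 17.35 → IV.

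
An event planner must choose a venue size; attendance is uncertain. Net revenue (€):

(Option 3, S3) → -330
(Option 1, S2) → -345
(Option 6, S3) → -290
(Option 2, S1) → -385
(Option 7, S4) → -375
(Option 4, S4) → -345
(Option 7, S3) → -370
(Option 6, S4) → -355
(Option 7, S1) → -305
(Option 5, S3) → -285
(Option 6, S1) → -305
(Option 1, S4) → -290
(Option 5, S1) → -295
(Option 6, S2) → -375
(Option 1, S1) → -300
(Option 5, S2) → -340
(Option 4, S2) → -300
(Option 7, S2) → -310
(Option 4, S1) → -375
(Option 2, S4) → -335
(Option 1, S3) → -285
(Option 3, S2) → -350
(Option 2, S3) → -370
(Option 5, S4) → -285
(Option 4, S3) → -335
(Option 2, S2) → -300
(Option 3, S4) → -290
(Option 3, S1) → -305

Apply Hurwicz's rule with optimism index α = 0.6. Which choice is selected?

Option 1: 0.6·(-285) + 0.4·(-345) = -309
Option 2: 0.6·(-300) + 0.4·(-385) = -334
Option 3: 0.6·(-290) + 0.4·(-350) = -314
Option 4: 0.6·(-300) + 0.4·(-375) = -330
Option 5: 0.6·(-285) + 0.4·(-340) = -307
Option 6: 0.6·(-290) + 0.4·(-375) = -324
Option 7: 0.6·(-305) + 0.4·(-375) = -333
Highest Hurwicz score = -307 → Option 5.

Option 5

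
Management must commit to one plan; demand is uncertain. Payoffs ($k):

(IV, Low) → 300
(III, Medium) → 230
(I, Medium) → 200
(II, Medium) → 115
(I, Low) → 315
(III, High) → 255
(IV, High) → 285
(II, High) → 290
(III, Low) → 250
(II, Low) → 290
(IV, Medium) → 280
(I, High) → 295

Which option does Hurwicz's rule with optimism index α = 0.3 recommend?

I: 0.3·315 + 0.7·200 = 234.5
II: 0.3·290 + 0.7·115 = 167.5
III: 0.3·255 + 0.7·230 = 237.5
IV: 0.3·300 + 0.7·280 = 286
Highest Hurwicz score = 286 → IV.

IV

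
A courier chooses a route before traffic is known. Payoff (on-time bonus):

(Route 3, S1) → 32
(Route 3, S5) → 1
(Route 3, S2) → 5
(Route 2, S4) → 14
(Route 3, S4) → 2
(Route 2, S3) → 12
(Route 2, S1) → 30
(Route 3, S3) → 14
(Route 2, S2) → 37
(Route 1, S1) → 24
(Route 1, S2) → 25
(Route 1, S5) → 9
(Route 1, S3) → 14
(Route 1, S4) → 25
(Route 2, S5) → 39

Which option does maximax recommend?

Row maxima: Route 1=25, Route 2=39, Route 3=32
Best best-case = 39 → Route 2.

Route 2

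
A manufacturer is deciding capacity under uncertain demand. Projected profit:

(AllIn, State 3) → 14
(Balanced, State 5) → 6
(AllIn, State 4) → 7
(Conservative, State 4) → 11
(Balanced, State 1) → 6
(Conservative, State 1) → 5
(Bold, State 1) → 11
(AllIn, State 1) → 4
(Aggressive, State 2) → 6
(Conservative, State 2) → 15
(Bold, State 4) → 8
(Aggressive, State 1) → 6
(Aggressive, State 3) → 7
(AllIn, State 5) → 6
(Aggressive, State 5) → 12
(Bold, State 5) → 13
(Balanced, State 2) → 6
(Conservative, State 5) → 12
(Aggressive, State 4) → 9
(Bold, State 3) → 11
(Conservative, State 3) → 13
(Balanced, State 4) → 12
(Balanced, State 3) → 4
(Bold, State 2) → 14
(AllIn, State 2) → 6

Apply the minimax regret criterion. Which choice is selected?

Column bests: State 1=11, State 2=15, State 3=14, State 4=12, State 5=13.
Conservative regrets: 6, 0, 1, 1, 1 → max 6
Balanced regrets: 5, 9, 10, 0, 7 → max 10
Aggressive regrets: 5, 9, 7, 3, 1 → max 9
Bold regrets: 0, 1, 3, 4, 0 → max 4
AllIn regrets: 7, 9, 0, 5, 7 → max 9
Smallest max regret = 4 → Bold.

Bold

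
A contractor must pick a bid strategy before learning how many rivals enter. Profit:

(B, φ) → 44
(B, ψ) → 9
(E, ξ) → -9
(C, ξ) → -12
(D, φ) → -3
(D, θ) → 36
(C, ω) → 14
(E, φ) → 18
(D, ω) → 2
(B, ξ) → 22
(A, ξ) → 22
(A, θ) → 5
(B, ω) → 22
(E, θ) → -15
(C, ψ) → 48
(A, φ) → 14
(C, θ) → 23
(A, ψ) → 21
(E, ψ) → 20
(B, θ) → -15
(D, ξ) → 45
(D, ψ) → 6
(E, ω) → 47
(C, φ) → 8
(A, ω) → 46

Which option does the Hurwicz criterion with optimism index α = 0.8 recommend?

A

A: 0.8·46 + 0.2·5 = 37.8
B: 0.8·44 + 0.2·(-15) = 32.2
C: 0.8·48 + 0.2·(-12) = 36
D: 0.8·45 + 0.2·(-3) = 35.4
E: 0.8·47 + 0.2·(-15) = 34.6
Highest Hurwicz score = 37.8 → A.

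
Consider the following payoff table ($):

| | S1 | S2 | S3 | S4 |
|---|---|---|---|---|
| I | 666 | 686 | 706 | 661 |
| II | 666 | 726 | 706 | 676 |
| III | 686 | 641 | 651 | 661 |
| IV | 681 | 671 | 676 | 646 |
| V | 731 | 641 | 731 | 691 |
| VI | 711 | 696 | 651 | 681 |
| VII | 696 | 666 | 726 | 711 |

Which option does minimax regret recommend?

VII

Column bests: S1=731, S2=726, S3=731, S4=711.
I regrets: 65, 40, 25, 50 → max 65
II regrets: 65, 0, 25, 35 → max 65
III regrets: 45, 85, 80, 50 → max 85
IV regrets: 50, 55, 55, 65 → max 65
V regrets: 0, 85, 0, 20 → max 85
VI regrets: 20, 30, 80, 30 → max 80
VII regrets: 35, 60, 5, 0 → max 60
Smallest max regret = 60 → VII.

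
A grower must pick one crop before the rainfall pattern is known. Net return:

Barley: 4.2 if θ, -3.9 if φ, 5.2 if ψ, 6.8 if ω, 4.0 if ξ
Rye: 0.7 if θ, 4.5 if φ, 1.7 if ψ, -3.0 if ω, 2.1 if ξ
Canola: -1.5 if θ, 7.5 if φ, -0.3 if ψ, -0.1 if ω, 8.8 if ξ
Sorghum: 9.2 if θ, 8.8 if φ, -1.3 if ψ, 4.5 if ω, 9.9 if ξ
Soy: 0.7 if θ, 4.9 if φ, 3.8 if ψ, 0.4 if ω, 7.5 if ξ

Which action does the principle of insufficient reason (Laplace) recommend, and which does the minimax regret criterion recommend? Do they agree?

Row averages: Barley=3.26, Rye=1.2, Canola=2.88, Sorghum=6.22, Soy=3.46
Highest average = 6.22 → Sorghum.
Column bests: θ=9.2, φ=8.8, ψ=5.2, ω=6.8, ξ=9.9.
Barley regrets: 5.0, 12.7, 0.0, 0.0, 5.9 → max 12.7
Rye regrets: 8.5, 4.3, 3.5, 9.8, 7.8 → max 9.8
Canola regrets: 10.7, 1.3, 5.5, 6.9, 1.1 → max 10.7
Sorghum regrets: 0.0, 0.0, 6.5, 2.3, 0.0 → max 6.5
Soy regrets: 8.5, 3.9, 1.4, 6.4, 2.4 → max 8.5
Smallest max regret = 6.5 → Sorghum.

laplace → Sorghum; minimax regret → Sorghum (agree)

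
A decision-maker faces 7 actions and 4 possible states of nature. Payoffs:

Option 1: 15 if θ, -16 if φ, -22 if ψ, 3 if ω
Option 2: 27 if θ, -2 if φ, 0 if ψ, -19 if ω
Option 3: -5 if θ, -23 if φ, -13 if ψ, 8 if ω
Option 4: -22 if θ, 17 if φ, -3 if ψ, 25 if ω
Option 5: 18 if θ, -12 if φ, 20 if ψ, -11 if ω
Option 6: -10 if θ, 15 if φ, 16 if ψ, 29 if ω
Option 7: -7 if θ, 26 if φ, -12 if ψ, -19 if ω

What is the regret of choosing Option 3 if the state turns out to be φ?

49

Best payoff under φ is 26.
Regret = 26 − (-23) = 49.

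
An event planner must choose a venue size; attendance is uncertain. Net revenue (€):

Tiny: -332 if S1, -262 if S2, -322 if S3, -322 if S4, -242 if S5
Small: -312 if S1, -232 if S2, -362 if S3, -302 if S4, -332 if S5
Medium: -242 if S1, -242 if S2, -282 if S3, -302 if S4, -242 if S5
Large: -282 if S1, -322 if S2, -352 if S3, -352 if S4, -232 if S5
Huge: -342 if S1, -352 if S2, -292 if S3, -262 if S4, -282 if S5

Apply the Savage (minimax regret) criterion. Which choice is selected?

Medium

Column bests: S1=-242, S2=-232, S3=-282, S4=-262, S5=-232.
Tiny regrets: 90, 30, 40, 60, 10 → max 90
Small regrets: 70, 0, 80, 40, 100 → max 100
Medium regrets: 0, 10, 0, 40, 10 → max 40
Large regrets: 40, 90, 70, 90, 0 → max 90
Huge regrets: 100, 120, 10, 0, 50 → max 120
Smallest max regret = 40 → Medium.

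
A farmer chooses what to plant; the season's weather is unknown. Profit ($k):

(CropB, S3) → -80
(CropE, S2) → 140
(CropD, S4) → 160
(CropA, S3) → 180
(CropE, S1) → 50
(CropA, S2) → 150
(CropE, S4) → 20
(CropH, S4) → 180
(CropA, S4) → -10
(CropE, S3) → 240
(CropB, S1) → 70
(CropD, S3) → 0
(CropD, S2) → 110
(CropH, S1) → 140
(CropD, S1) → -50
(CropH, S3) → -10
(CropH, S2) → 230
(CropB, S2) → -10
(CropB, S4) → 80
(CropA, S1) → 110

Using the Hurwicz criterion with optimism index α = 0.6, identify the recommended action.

CropH: 0.6·230 + 0.4·(-10) = 134
CropD: 0.6·160 + 0.4·(-50) = 76
CropE: 0.6·240 + 0.4·20 = 152
CropA: 0.6·180 + 0.4·(-10) = 104
CropB: 0.6·80 + 0.4·(-80) = 16
Highest Hurwicz score = 152 → CropE.

CropE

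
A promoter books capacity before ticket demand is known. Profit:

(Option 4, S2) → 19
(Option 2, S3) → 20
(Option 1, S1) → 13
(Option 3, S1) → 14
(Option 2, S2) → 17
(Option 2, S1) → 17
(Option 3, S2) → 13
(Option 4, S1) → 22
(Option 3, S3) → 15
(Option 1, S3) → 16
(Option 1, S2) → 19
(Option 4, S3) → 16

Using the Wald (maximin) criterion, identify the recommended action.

Option 2

Row minima: Option 1=13, Option 2=17, Option 3=13, Option 4=16
Best worst-case = 17 → Option 2.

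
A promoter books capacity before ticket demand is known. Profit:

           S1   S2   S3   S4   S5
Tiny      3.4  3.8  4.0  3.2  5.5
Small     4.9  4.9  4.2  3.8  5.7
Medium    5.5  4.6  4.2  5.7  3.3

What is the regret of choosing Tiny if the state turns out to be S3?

Best payoff under S3 is 4.2.
Regret = 4.2 − 4.0 = 0.2.

0.2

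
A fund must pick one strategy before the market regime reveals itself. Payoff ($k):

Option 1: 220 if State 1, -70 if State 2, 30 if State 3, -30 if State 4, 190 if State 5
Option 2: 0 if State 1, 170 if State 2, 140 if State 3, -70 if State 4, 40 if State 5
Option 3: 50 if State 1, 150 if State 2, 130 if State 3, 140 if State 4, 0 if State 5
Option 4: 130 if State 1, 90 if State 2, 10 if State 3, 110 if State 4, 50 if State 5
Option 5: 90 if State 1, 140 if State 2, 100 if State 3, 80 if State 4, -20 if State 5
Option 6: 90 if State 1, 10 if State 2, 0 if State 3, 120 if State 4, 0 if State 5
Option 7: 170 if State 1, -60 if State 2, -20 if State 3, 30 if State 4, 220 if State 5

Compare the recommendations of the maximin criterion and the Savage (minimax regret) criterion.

maximin → Option 4; minimax regret → Option 4 (agree)

Row minima: Option 1=-70, Option 2=-70, Option 3=0, Option 4=10, Option 5=-20, Option 6=0, Option 7=-60
Best worst-case = 10 → Option 4.
Column bests: State 1=220, State 2=170, State 3=140, State 4=140, State 5=220.
Option 1 regrets: 0, 240, 110, 170, 30 → max 240
Option 2 regrets: 220, 0, 0, 210, 180 → max 220
Option 3 regrets: 170, 20, 10, 0, 220 → max 220
Option 4 regrets: 90, 80, 130, 30, 170 → max 170
Option 5 regrets: 130, 30, 40, 60, 240 → max 240
Option 6 regrets: 130, 160, 140, 20, 220 → max 220
Option 7 regrets: 50, 230, 160, 110, 0 → max 230
Smallest max regret = 170 → Option 4.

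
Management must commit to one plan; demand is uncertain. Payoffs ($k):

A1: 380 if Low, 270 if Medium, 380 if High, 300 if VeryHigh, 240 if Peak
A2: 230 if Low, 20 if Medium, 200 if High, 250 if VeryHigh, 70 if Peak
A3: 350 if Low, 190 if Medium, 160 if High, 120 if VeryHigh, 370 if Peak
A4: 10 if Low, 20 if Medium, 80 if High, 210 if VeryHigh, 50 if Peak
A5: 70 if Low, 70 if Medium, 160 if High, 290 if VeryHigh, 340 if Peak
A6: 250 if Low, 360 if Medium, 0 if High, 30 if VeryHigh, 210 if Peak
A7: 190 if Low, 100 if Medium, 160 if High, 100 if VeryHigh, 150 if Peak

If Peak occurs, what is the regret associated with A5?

Best payoff under Peak is 370.
Regret = 370 − 340 = 30.

30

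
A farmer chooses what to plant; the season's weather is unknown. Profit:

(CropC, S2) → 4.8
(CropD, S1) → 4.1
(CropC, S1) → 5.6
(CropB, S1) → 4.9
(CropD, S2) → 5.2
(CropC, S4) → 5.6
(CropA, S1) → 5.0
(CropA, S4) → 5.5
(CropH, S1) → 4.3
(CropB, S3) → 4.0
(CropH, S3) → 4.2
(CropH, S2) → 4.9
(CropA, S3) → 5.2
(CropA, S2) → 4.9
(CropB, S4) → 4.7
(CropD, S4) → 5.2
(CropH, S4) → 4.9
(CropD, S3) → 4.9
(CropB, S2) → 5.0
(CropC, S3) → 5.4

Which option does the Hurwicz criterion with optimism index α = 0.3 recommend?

CropH: 0.3·4.9 + 0.7·4.2 = 4.41
CropD: 0.3·5.2 + 0.7·4.1 = 4.43
CropC: 0.3·5.6 + 0.7·4.8 = 5.04
CropB: 0.3·5.0 + 0.7·4.0 = 4.3
CropA: 0.3·5.5 + 0.7·4.9 = 5.08
Highest Hurwicz score = 5.08 → CropA.

CropA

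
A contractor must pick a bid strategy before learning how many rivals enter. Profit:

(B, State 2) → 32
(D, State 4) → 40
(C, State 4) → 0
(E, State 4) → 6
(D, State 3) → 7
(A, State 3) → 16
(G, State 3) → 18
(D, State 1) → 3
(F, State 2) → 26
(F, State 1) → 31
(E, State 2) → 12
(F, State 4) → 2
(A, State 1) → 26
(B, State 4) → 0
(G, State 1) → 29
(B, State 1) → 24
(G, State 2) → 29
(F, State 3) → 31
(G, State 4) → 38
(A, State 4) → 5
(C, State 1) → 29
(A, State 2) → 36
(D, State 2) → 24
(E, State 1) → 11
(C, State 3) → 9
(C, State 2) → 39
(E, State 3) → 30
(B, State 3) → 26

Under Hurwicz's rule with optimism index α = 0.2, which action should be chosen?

A: 0.2·36 + 0.8·5 = 11.2
B: 0.2·32 + 0.8·0 = 6.4
C: 0.2·39 + 0.8·0 = 7.8
D: 0.2·40 + 0.8·3 = 10.4
E: 0.2·30 + 0.8·6 = 10.8
F: 0.2·31 + 0.8·2 = 7.8
G: 0.2·38 + 0.8·18 = 22
Highest Hurwicz score = 22 → G.

G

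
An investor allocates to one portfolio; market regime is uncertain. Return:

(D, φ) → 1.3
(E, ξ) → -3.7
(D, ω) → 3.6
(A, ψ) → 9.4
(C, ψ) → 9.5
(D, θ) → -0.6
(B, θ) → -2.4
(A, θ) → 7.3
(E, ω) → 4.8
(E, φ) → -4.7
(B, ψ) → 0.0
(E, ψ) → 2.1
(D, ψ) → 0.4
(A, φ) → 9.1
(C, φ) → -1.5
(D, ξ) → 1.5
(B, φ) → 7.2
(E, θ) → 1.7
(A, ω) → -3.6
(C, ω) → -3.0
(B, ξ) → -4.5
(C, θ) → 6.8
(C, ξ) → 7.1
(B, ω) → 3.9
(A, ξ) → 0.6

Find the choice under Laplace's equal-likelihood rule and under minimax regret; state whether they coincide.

Row averages: A=4.56, B=0.84, C=3.78, D=1.24, E=0.04
Highest average = 4.56 → A.
Column bests: θ=7.3, φ=9.1, ψ=9.5, ω=4.8, ξ=7.1.
A regrets: 0.0, 0.0, 0.1, 8.4, 6.5 → max 8.4
B regrets: 9.7, 1.9, 9.5, 0.9, 11.6 → max 11.6
C regrets: 0.5, 10.6, 0.0, 7.8, 0.0 → max 10.6
D regrets: 7.9, 7.8, 9.1, 1.2, 5.6 → max 9.1
E regrets: 5.6, 13.8, 7.4, 0.0, 10.8 → max 13.8
Smallest max regret = 8.4 → A.

laplace → A; minimax regret → A (agree)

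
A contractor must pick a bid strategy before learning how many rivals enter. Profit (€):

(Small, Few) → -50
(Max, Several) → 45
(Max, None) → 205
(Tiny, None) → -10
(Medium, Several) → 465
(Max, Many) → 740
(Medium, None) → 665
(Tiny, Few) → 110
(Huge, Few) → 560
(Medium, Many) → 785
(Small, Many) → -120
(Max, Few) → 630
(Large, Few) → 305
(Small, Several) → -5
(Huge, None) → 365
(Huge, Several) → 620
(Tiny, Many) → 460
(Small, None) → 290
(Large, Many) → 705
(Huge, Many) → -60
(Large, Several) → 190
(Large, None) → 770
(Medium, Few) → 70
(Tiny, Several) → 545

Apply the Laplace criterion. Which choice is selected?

Row averages: Tiny=276.25, Small=28.75, Medium=496.25, Large=492.5, Huge=371.25, Max=405
Highest average = 496.25 → Medium.

Medium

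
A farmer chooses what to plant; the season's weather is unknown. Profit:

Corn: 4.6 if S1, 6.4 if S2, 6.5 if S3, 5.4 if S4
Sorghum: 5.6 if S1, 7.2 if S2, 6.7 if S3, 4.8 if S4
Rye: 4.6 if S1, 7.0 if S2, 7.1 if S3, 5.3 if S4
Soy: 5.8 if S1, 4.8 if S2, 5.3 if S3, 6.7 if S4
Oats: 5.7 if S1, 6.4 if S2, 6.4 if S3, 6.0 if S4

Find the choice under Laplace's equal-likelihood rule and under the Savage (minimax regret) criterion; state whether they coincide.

laplace → Oats; minimax regret → Oats (agree)

Row averages: Corn=5.725, Sorghum=6.075, Rye=6, Soy=5.65, Oats=6.125
Highest average = 6.125 → Oats.
Column bests: S1=5.8, S2=7.2, S3=7.1, S4=6.7.
Corn regrets: 1.2, 0.8, 0.6, 1.3 → max 1.3
Sorghum regrets: 0.2, 0.0, 0.4, 1.9 → max 1.9
Rye regrets: 1.2, 0.2, 0.0, 1.4 → max 1.4
Soy regrets: 0.0, 2.4, 1.8, 0.0 → max 2.4
Oats regrets: 0.1, 0.8, 0.7, 0.7 → max 0.8
Smallest max regret = 0.8 → Oats.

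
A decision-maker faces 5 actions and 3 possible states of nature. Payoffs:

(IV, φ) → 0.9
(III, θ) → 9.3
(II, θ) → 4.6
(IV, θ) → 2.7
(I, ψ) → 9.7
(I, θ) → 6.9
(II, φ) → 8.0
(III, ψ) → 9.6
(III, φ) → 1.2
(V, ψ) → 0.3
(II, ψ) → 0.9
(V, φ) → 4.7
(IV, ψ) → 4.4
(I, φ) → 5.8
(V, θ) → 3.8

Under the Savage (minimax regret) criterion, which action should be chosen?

I

Column bests: θ=9.3, φ=8.0, ψ=9.7.
I regrets: 2.4, 2.2, 0.0 → max 2.4
II regrets: 4.7, 0.0, 8.8 → max 8.8
III regrets: 0.0, 6.8, 0.1 → max 6.8
IV regrets: 6.6, 7.1, 5.3 → max 7.1
V regrets: 5.5, 3.3, 9.4 → max 9.4
Smallest max regret = 2.4 → I.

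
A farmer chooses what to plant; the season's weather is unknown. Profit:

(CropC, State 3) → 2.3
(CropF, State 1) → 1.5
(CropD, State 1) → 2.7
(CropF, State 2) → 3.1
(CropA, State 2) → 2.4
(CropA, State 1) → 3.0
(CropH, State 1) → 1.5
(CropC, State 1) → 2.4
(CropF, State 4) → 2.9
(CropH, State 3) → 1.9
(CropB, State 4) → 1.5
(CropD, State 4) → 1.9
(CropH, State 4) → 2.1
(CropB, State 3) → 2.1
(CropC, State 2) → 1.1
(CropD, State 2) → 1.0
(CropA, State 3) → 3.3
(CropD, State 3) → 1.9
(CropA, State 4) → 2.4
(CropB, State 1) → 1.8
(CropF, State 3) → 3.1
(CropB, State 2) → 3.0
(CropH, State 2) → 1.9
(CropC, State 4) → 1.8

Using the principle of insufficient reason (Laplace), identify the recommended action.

Row averages: CropD=1.875, CropF=2.65, CropC=1.9, CropB=2.1, CropA=2.775, CropH=1.85
Highest average = 2.775 → CropA.

CropA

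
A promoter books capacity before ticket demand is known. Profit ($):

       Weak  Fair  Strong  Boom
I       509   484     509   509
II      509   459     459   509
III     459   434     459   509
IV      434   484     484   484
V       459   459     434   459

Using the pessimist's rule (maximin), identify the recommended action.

Row minima: I=484, II=459, III=434, IV=434, V=434
Best worst-case = 484 → I.

I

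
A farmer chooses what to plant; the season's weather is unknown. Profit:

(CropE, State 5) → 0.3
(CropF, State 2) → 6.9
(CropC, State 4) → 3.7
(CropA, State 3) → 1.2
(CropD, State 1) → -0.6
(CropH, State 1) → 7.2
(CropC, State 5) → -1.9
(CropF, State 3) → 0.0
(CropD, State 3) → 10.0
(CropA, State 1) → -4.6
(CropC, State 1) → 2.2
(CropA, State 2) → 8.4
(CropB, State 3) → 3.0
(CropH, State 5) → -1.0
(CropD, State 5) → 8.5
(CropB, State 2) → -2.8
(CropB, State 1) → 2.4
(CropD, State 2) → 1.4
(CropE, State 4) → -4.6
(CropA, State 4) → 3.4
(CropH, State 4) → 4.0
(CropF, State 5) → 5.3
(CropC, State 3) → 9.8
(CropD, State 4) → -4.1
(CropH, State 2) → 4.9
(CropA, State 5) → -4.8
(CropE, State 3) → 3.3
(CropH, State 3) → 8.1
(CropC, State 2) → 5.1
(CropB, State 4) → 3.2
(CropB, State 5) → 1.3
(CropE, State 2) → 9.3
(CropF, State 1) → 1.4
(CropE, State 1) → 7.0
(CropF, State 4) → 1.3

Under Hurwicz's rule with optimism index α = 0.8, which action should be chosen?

CropC

CropD: 0.8·10.0 + 0.2·(-4.1) = 7.18
CropE: 0.8·9.3 + 0.2·(-4.6) = 6.52
CropH: 0.8·8.1 + 0.2·(-1.0) = 6.28
CropF: 0.8·6.9 + 0.2·0.0 = 5.52
CropC: 0.8·9.8 + 0.2·(-1.9) = 7.46
CropA: 0.8·8.4 + 0.2·(-4.8) = 5.76
CropB: 0.8·3.2 + 0.2·(-2.8) = 2
Highest Hurwicz score = 7.46 → CropC.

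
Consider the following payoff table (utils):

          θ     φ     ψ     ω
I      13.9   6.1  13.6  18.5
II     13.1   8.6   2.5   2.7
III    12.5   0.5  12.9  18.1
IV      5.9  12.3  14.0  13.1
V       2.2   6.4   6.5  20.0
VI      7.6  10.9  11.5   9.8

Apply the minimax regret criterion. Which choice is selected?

Column bests: θ=13.9, φ=12.3, ψ=14.0, ω=20.0.
I regrets: 0.0, 6.2, 0.4, 1.5 → max 6.2
II regrets: 0.8, 3.7, 11.5, 17.3 → max 17.3
III regrets: 1.4, 11.8, 1.1, 1.9 → max 11.8
IV regrets: 8.0, 0.0, 0.0, 6.9 → max 8.0
V regrets: 11.7, 5.9, 7.5, 0.0 → max 11.7
VI regrets: 6.3, 1.4, 2.5, 10.2 → max 10.2
Smallest max regret = 6.2 → I.

I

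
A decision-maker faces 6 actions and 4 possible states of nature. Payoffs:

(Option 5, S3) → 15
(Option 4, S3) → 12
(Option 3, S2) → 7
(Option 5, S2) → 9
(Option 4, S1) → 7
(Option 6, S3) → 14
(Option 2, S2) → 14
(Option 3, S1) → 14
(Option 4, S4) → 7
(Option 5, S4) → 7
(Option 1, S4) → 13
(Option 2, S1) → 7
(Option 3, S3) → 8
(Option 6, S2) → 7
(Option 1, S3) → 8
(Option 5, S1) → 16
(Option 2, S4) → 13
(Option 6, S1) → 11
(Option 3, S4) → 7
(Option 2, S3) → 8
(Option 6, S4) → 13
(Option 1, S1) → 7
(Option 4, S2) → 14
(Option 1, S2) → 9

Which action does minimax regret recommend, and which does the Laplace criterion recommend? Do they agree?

Column bests: S1=16, S2=14, S3=15, S4=13.
Option 1 regrets: 9, 5, 7, 0 → max 9
Option 2 regrets: 9, 0, 7, 0 → max 9
Option 3 regrets: 2, 7, 7, 6 → max 7
Option 4 regrets: 9, 0, 3, 6 → max 9
Option 5 regrets: 0, 5, 0, 6 → max 6
Option 6 regrets: 5, 7, 1, 0 → max 7
Smallest max regret = 6 → Option 5.
Row averages: Option 1=9.25, Option 2=10.5, Option 3=9, Option 4=10, Option 5=11.75, Option 6=11.25
Highest average = 11.75 → Option 5.

minimax regret → Option 5; laplace → Option 5 (agree)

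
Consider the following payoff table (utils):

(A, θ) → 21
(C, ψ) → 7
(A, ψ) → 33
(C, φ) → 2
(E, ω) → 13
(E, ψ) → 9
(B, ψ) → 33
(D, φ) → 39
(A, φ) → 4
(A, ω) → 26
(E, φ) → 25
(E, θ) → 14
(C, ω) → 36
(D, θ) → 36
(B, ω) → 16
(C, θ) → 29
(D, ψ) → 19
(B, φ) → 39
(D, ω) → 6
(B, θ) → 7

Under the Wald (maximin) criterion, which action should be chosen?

Row minima: A=4, B=7, C=2, D=6, E=9
Best worst-case = 9 → E.

E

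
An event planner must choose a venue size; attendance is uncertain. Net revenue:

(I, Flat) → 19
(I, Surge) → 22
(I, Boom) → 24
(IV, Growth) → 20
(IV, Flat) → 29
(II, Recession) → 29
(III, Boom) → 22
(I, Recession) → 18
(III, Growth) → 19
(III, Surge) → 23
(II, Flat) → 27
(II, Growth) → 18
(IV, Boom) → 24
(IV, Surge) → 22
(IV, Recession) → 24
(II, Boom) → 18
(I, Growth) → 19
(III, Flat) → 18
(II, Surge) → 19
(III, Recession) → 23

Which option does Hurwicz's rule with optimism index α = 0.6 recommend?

IV

I: 0.6·24 + 0.4·18 = 21.6
II: 0.6·29 + 0.4·18 = 24.6
III: 0.6·23 + 0.4·18 = 21
IV: 0.6·29 + 0.4·20 = 25.4
Highest Hurwicz score = 25.4 → IV.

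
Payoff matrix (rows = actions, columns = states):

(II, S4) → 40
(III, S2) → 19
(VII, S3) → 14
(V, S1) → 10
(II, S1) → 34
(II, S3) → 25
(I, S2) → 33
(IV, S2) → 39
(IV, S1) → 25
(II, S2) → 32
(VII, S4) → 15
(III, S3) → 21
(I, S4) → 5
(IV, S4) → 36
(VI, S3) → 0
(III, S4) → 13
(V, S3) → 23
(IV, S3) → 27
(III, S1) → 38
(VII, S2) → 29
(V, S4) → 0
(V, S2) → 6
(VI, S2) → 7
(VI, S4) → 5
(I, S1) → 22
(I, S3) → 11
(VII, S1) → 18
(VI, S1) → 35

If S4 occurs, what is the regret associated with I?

35

Best payoff under S4 is 40.
Regret = 40 − 5 = 35.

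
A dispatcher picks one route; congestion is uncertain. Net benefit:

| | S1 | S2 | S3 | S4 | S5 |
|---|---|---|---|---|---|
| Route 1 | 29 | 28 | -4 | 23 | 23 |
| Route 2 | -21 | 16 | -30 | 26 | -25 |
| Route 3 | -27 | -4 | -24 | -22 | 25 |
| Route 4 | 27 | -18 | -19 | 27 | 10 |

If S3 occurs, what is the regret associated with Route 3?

20

Best payoff under S3 is -4.
Regret = -4 − (-24) = 20.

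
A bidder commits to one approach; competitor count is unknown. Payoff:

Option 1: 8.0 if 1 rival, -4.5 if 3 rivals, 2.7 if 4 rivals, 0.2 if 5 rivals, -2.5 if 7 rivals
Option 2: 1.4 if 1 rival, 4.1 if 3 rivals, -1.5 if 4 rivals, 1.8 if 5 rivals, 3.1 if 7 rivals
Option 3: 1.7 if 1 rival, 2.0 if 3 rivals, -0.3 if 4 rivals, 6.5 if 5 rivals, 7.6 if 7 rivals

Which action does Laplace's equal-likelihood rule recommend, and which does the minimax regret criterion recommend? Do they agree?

Row averages: Option 1=0.78, Option 2=1.78, Option 3=3.5
Highest average = 3.5 → Option 3.
Column bests: 1 rival=8.0, 3 rivals=4.1, 4 rivals=2.7, 5 rivals=6.5, 7 rivals=7.6.
Option 1 regrets: 0.0, 8.6, 0.0, 6.3, 10.1 → max 10.1
Option 2 regrets: 6.6, 0.0, 4.2, 4.7, 4.5 → max 6.6
Option 3 regrets: 6.3, 2.1, 3.0, 0.0, 0.0 → max 6.3
Smallest max regret = 6.3 → Option 3.

laplace → Option 3; minimax regret → Option 3 (agree)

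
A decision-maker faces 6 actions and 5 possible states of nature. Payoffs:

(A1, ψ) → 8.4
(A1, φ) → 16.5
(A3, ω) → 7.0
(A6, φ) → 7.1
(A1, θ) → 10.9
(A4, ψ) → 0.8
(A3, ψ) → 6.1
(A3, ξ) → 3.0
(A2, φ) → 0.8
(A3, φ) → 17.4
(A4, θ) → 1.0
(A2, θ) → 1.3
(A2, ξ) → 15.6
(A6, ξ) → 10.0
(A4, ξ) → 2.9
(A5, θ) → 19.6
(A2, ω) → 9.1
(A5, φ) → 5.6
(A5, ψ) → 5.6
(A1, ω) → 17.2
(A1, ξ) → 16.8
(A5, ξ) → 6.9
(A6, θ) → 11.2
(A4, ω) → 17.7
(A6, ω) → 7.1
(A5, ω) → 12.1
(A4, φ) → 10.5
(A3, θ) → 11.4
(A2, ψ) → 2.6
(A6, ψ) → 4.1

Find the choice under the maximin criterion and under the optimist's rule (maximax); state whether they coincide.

maximin → A1; maximax → A5 (disagree)

Row minima: A1=8.4, A2=0.8, A3=3.0, A4=0.8, A5=5.6, A6=4.1
Best worst-case = 8.4 → A1.
Row maxima: A1=17.2, A2=15.6, A3=17.4, A4=17.7, A5=19.6, A6=11.2
Best best-case = 19.6 → A5.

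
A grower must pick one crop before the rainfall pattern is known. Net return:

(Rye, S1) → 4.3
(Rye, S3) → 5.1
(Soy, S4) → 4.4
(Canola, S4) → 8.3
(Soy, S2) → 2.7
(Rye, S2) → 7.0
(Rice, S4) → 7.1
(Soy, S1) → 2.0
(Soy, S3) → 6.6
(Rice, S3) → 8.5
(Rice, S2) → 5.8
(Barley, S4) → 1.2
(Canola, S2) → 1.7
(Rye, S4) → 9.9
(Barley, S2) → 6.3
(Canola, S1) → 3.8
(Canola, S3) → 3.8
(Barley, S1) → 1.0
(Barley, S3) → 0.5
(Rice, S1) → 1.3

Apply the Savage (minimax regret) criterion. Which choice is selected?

Column bests: S1=4.3, S2=7.0, S3=8.5, S4=9.9.
Rice regrets: 3.0, 1.2, 0.0, 2.8 → max 3.0
Soy regrets: 2.3, 4.3, 1.9, 5.5 → max 5.5
Canola regrets: 0.5, 5.3, 4.7, 1.6 → max 5.3
Barley regrets: 3.3, 0.7, 8.0, 8.7 → max 8.7
Rye regrets: 0.0, 0.0, 3.4, 0.0 → max 3.4
Smallest max regret = 3.0 → Rice.

Rice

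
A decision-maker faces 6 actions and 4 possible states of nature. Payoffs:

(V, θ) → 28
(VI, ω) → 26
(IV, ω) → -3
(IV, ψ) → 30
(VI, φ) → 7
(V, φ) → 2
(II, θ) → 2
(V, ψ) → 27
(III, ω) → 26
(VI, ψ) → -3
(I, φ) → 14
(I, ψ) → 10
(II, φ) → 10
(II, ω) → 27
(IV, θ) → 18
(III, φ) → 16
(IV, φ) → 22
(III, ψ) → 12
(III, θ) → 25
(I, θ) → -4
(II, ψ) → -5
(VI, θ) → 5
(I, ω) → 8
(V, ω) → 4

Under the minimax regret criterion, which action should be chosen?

Column bests: θ=28, φ=22, ψ=30, ω=27.
I regrets: 32, 8, 20, 19 → max 32
II regrets: 26, 12, 35, 0 → max 35
III regrets: 3, 6, 18, 1 → max 18
IV regrets: 10, 0, 0, 30 → max 30
V regrets: 0, 20, 3, 23 → max 23
VI regrets: 23, 15, 33, 1 → max 33
Smallest max regret = 18 → III.

III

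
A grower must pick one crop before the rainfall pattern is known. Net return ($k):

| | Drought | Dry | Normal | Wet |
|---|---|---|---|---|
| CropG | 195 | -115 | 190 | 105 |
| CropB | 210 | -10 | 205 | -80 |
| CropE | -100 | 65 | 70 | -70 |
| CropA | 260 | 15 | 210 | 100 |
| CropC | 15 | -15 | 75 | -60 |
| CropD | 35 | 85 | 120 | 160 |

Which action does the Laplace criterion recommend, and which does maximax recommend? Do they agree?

Row averages: CropG=93.75, CropB=81.25, CropE=-8.75, CropA=146.25, CropC=3.75, CropD=100
Highest average = 146.25 → CropA.
Row maxima: CropG=195, CropB=210, CropE=70, CropA=260, CropC=75, CropD=160
Best best-case = 260 → CropA.

laplace → CropA; maximax → CropA (agree)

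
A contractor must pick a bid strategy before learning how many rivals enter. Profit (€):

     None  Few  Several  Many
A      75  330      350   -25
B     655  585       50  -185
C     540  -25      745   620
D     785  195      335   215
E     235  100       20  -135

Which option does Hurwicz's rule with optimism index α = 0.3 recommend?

A: 0.3·350 + 0.7·(-25) = 87.5
B: 0.3·655 + 0.7·(-185) = 67
C: 0.3·745 + 0.7·(-25) = 206
D: 0.3·785 + 0.7·195 = 372
E: 0.3·235 + 0.7·(-135) = -24
Highest Hurwicz score = 372 → D.

D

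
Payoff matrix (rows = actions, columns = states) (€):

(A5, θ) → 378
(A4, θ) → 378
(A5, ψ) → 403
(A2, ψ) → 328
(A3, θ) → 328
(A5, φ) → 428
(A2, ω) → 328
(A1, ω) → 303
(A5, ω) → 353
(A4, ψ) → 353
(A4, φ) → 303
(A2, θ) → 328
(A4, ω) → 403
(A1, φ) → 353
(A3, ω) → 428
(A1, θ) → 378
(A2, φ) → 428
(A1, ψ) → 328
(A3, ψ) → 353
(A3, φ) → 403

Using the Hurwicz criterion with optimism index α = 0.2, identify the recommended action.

A1: 0.2·378 + 0.8·303 = 318
A2: 0.2·428 + 0.8·328 = 348
A3: 0.2·428 + 0.8·328 = 348
A4: 0.2·403 + 0.8·303 = 323
A5: 0.2·428 + 0.8·353 = 368
Highest Hurwicz score = 368 → A5.

A5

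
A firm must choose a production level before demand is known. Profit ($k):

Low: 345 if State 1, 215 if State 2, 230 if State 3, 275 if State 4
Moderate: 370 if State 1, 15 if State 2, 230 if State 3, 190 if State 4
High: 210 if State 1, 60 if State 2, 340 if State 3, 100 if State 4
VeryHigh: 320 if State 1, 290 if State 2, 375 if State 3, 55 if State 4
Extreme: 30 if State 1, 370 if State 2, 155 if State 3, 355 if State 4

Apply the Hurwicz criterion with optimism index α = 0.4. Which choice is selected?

Low

Low: 0.4·345 + 0.6·215 = 267
Moderate: 0.4·370 + 0.6·15 = 157
High: 0.4·340 + 0.6·60 = 172
VeryHigh: 0.4·375 + 0.6·55 = 183
Extreme: 0.4·370 + 0.6·30 = 166
Highest Hurwicz score = 267 → Low.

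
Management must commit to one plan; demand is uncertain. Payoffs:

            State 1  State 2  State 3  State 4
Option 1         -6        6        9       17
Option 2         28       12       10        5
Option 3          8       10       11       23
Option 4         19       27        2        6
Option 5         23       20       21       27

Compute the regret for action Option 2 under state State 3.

Best payoff under State 3 is 21.
Regret = 21 − 10 = 11.

11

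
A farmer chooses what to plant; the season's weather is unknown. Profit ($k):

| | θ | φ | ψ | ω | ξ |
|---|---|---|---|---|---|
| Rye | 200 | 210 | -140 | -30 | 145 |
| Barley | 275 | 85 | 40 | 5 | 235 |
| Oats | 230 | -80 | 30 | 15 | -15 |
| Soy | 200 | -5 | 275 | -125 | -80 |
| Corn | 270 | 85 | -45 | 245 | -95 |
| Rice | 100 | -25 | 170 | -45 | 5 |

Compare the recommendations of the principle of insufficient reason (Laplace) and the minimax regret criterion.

Row averages: Rye=77, Barley=128, Oats=36, Soy=53, Corn=92, Rice=41
Highest average = 128 → Barley.
Column bests: θ=275, φ=210, ψ=275, ω=245, ξ=235.
Rye regrets: 75, 0, 415, 275, 90 → max 415
Barley regrets: 0, 125, 235, 240, 0 → max 240
Oats regrets: 45, 290, 245, 230, 250 → max 290
Soy regrets: 75, 215, 0, 370, 315 → max 370
Corn regrets: 5, 125, 320, 0, 330 → max 330
Rice regrets: 175, 235, 105, 290, 230 → max 290
Smallest max regret = 240 → Barley.

laplace → Barley; minimax regret → Barley (agree)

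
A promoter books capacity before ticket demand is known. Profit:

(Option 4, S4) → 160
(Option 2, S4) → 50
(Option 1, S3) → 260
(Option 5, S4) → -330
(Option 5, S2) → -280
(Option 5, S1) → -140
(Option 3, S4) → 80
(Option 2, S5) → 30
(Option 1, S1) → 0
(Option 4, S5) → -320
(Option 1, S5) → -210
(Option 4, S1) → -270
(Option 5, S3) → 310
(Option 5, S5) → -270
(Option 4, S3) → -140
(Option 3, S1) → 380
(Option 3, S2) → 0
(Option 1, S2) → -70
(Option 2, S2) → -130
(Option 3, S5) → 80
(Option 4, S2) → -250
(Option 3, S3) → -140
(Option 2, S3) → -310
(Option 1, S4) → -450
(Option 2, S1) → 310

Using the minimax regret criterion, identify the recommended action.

Option 3

Column bests: S1=380, S2=0, S3=310, S4=160, S5=80.
Option 1 regrets: 380, 70, 50, 610, 290 → max 610
Option 2 regrets: 70, 130, 620, 110, 50 → max 620
Option 3 regrets: 0, 0, 450, 80, 0 → max 450
Option 4 regrets: 650, 250, 450, 0, 400 → max 650
Option 5 regrets: 520, 280, 0, 490, 350 → max 520
Smallest max regret = 450 → Option 3.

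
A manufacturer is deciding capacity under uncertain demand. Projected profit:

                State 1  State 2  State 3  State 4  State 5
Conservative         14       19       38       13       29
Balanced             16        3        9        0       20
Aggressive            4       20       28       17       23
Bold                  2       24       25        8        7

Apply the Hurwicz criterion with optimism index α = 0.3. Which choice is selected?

Conservative: 0.3·38 + 0.7·13 = 20.5
Balanced: 0.3·20 + 0.7·0 = 6
Aggressive: 0.3·28 + 0.7·4 = 11.2
Bold: 0.3·25 + 0.7·2 = 8.9
Highest Hurwicz score = 20.5 → Conservative.

Conservative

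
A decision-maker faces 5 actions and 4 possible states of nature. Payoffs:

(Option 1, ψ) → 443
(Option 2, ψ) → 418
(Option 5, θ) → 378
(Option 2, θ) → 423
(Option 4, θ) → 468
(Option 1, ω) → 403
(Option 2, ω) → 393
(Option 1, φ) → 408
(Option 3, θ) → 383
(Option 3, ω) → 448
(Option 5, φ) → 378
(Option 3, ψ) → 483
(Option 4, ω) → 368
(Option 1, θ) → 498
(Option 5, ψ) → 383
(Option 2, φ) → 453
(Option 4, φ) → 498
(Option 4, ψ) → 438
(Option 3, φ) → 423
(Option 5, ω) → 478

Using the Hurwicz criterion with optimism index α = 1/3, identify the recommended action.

Option 1

Option 1: 1/3·498 + 2/3·403 = 1304/3
Option 2: 1/3·453 + 2/3·393 = 413
Option 3: 1/3·483 + 2/3·383 = 1249/3
Option 4: 1/3·498 + 2/3·368 = 1234/3
Option 5: 1/3·478 + 2/3·378 = 1234/3
Highest Hurwicz score = 1304/3 → Option 1.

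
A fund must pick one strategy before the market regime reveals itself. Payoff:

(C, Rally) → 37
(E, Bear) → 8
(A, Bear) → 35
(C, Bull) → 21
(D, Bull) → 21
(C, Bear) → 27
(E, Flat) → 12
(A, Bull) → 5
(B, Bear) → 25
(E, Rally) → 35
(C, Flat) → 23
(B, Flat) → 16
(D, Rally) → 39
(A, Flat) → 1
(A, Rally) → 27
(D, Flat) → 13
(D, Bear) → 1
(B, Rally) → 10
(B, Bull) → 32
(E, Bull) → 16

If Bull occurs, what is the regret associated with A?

27

Best payoff under Bull is 32.
Regret = 32 − 5 = 27.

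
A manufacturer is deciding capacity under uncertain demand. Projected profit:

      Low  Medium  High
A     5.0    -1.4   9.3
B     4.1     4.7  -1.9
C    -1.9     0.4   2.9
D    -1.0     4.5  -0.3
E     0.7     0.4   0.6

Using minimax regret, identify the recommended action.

Column bests: Low=5.0, Medium=4.7, High=9.3.
A regrets: 0.0, 6.1, 0.0 → max 6.1
B regrets: 0.9, 0.0, 11.2 → max 11.2
C regrets: 6.9, 4.3, 6.4 → max 6.9
D regrets: 6.0, 0.2, 9.6 → max 9.6
E regrets: 4.3, 4.3, 8.7 → max 8.7
Smallest max regret = 6.1 → A.

A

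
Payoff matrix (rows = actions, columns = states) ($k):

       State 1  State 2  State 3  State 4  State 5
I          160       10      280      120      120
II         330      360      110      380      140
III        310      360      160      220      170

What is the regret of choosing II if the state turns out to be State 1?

Best payoff under State 1 is 330.
Regret = 330 − 330 = 0.

0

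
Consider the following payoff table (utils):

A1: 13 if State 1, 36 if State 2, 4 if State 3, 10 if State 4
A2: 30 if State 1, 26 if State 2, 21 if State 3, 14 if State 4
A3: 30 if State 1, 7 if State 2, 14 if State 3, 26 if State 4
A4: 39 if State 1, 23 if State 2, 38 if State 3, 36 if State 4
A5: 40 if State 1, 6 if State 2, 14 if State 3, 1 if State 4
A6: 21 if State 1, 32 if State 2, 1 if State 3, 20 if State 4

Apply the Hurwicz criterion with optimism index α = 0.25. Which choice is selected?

A1: 0.25·36 + 0.75·4 = 12
A2: 0.25·30 + 0.75·14 = 18
A3: 0.25·30 + 0.75·7 = 12.75
A4: 0.25·39 + 0.75·23 = 27
A5: 0.25·40 + 0.75·1 = 10.75
A6: 0.25·32 + 0.75·1 = 8.75
Highest Hurwicz score = 27 → A4.

A4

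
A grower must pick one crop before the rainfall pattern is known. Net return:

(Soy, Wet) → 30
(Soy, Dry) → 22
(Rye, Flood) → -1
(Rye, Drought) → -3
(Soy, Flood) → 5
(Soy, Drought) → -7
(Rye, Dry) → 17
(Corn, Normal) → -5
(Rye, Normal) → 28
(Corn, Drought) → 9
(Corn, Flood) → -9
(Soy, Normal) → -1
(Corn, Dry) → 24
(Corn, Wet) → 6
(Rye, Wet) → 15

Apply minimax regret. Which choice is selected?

Rye

Column bests: Drought=9, Dry=24, Normal=28, Wet=30, Flood=5.
Soy regrets: 16, 2, 29, 0, 0 → max 29
Corn regrets: 0, 0, 33, 24, 14 → max 33
Rye regrets: 12, 7, 0, 15, 6 → max 15
Smallest max regret = 15 → Rye.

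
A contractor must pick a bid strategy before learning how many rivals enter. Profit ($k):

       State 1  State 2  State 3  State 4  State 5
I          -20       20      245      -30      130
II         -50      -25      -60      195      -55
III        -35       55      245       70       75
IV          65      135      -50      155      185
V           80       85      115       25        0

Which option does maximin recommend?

V

Row minima: I=-30, II=-60, III=-35, IV=-50, V=0
Best worst-case = 0 → V.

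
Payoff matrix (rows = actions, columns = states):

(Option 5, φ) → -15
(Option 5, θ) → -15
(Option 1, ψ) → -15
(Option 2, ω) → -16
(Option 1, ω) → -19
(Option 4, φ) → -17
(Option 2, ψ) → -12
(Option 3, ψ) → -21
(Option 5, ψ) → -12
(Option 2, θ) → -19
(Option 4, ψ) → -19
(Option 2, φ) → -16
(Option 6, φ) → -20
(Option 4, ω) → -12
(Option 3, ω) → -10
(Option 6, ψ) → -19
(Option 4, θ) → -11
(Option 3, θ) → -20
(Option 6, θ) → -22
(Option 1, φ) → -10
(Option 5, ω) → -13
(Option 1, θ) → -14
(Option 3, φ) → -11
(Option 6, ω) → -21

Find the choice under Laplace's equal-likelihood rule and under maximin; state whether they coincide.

laplace → Option 5; maximin → Option 5 (agree)

Row averages: Option 1=-14.5, Option 2=-15.75, Option 3=-15.5, Option 4=-14.75, Option 5=-13.75, Option 6=-20.5
Highest average = -13.75 → Option 5.
Row minima: Option 1=-19, Option 2=-19, Option 3=-21, Option 4=-19, Option 5=-15, Option 6=-22
Best worst-case = -15 → Option 5.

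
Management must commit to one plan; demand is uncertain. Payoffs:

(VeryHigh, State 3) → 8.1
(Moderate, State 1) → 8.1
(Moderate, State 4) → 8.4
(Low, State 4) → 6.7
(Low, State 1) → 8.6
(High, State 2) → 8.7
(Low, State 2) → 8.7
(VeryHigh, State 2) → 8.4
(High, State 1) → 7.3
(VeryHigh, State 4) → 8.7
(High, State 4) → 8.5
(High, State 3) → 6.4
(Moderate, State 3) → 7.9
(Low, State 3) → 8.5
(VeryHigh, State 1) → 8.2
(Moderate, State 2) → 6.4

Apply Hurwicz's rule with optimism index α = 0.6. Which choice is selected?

VeryHigh

Low: 0.6·8.7 + 0.4·6.7 = 7.9
Moderate: 0.6·8.4 + 0.4·6.4 = 7.6
High: 0.6·8.7 + 0.4·6.4 = 7.78
VeryHigh: 0.6·8.7 + 0.4·8.1 = 8.46
Highest Hurwicz score = 8.46 → VeryHigh.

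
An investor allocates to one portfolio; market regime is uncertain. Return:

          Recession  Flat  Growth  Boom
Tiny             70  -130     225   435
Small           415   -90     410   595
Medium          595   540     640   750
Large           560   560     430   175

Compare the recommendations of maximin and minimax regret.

Row minima: Tiny=-130, Small=-90, Medium=540, Large=175
Best worst-case = 540 → Medium.
Column bests: Recession=595, Flat=560, Growth=640, Boom=750.
Tiny regrets: 525, 690, 415, 315 → max 690
Small regrets: 180, 650, 230, 155 → max 650
Medium regrets: 0, 20, 0, 0 → max 20
Large regrets: 35, 0, 210, 575 → max 575
Smallest max regret = 20 → Medium.

maximin → Medium; minimax regret → Medium (agree)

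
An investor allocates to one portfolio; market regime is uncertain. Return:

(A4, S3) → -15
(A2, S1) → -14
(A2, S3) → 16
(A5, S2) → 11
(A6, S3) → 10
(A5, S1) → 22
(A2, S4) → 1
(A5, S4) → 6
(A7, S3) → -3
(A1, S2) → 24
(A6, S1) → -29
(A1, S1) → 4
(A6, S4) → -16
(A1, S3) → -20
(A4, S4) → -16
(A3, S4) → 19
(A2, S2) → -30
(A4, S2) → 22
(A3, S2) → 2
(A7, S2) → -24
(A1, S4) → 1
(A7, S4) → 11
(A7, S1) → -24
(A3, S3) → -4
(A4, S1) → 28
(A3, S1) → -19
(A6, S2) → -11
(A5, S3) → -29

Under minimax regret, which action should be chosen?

A4

Column bests: S1=28, S2=24, S3=16, S4=19.
A1 regrets: 24, 0, 36, 18 → max 36
A2 regrets: 42, 54, 0, 18 → max 54
A3 regrets: 47, 22, 20, 0 → max 47
A4 regrets: 0, 2, 31, 35 → max 35
A5 regrets: 6, 13, 45, 13 → max 45
A6 regrets: 57, 35, 6, 35 → max 57
A7 regrets: 52, 48, 19, 8 → max 52
Smallest max regret = 35 → A4.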